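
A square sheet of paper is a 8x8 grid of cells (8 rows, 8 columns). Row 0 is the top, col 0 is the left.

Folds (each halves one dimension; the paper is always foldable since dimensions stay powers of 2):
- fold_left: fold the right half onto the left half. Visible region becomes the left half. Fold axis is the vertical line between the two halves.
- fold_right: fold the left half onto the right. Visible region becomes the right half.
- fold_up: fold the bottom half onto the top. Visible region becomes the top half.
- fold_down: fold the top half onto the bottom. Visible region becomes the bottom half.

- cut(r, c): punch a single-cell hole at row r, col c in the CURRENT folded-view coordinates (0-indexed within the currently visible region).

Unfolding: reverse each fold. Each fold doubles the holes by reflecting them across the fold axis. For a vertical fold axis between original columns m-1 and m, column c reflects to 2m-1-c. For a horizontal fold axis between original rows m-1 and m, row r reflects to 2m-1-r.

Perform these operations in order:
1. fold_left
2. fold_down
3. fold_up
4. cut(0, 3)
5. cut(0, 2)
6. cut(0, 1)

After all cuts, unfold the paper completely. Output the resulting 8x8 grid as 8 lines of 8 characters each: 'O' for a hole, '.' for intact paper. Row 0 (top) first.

Op 1 fold_left: fold axis v@4; visible region now rows[0,8) x cols[0,4) = 8x4
Op 2 fold_down: fold axis h@4; visible region now rows[4,8) x cols[0,4) = 4x4
Op 3 fold_up: fold axis h@6; visible region now rows[4,6) x cols[0,4) = 2x4
Op 4 cut(0, 3): punch at orig (4,3); cuts so far [(4, 3)]; region rows[4,6) x cols[0,4) = 2x4
Op 5 cut(0, 2): punch at orig (4,2); cuts so far [(4, 2), (4, 3)]; region rows[4,6) x cols[0,4) = 2x4
Op 6 cut(0, 1): punch at orig (4,1); cuts so far [(4, 1), (4, 2), (4, 3)]; region rows[4,6) x cols[0,4) = 2x4
Unfold 1 (reflect across h@6): 6 holes -> [(4, 1), (4, 2), (4, 3), (7, 1), (7, 2), (7, 3)]
Unfold 2 (reflect across h@4): 12 holes -> [(0, 1), (0, 2), (0, 3), (3, 1), (3, 2), (3, 3), (4, 1), (4, 2), (4, 3), (7, 1), (7, 2), (7, 3)]
Unfold 3 (reflect across v@4): 24 holes -> [(0, 1), (0, 2), (0, 3), (0, 4), (0, 5), (0, 6), (3, 1), (3, 2), (3, 3), (3, 4), (3, 5), (3, 6), (4, 1), (4, 2), (4, 3), (4, 4), (4, 5), (4, 6), (7, 1), (7, 2), (7, 3), (7, 4), (7, 5), (7, 6)]

Answer: .OOOOOO.
........
........
.OOOOOO.
.OOOOOO.
........
........
.OOOOOO.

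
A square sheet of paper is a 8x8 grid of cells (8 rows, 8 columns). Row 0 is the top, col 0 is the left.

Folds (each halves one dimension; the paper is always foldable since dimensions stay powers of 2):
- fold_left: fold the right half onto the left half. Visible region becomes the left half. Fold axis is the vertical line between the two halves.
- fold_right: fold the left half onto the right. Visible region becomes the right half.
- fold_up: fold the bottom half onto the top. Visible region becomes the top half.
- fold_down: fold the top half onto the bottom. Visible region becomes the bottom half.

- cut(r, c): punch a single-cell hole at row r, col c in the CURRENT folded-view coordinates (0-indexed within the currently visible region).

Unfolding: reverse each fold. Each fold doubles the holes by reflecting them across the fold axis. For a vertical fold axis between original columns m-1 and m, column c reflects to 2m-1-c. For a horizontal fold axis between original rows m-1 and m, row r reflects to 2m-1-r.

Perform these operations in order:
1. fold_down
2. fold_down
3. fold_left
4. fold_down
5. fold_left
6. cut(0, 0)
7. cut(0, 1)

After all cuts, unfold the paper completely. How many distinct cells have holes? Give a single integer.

Answer: 64

Derivation:
Op 1 fold_down: fold axis h@4; visible region now rows[4,8) x cols[0,8) = 4x8
Op 2 fold_down: fold axis h@6; visible region now rows[6,8) x cols[0,8) = 2x8
Op 3 fold_left: fold axis v@4; visible region now rows[6,8) x cols[0,4) = 2x4
Op 4 fold_down: fold axis h@7; visible region now rows[7,8) x cols[0,4) = 1x4
Op 5 fold_left: fold axis v@2; visible region now rows[7,8) x cols[0,2) = 1x2
Op 6 cut(0, 0): punch at orig (7,0); cuts so far [(7, 0)]; region rows[7,8) x cols[0,2) = 1x2
Op 7 cut(0, 1): punch at orig (7,1); cuts so far [(7, 0), (7, 1)]; region rows[7,8) x cols[0,2) = 1x2
Unfold 1 (reflect across v@2): 4 holes -> [(7, 0), (7, 1), (7, 2), (7, 3)]
Unfold 2 (reflect across h@7): 8 holes -> [(6, 0), (6, 1), (6, 2), (6, 3), (7, 0), (7, 1), (7, 2), (7, 3)]
Unfold 3 (reflect across v@4): 16 holes -> [(6, 0), (6, 1), (6, 2), (6, 3), (6, 4), (6, 5), (6, 6), (6, 7), (7, 0), (7, 1), (7, 2), (7, 3), (7, 4), (7, 5), (7, 6), (7, 7)]
Unfold 4 (reflect across h@6): 32 holes -> [(4, 0), (4, 1), (4, 2), (4, 3), (4, 4), (4, 5), (4, 6), (4, 7), (5, 0), (5, 1), (5, 2), (5, 3), (5, 4), (5, 5), (5, 6), (5, 7), (6, 0), (6, 1), (6, 2), (6, 3), (6, 4), (6, 5), (6, 6), (6, 7), (7, 0), (7, 1), (7, 2), (7, 3), (7, 4), (7, 5), (7, 6), (7, 7)]
Unfold 5 (reflect across h@4): 64 holes -> [(0, 0), (0, 1), (0, 2), (0, 3), (0, 4), (0, 5), (0, 6), (0, 7), (1, 0), (1, 1), (1, 2), (1, 3), (1, 4), (1, 5), (1, 6), (1, 7), (2, 0), (2, 1), (2, 2), (2, 3), (2, 4), (2, 5), (2, 6), (2, 7), (3, 0), (3, 1), (3, 2), (3, 3), (3, 4), (3, 5), (3, 6), (3, 7), (4, 0), (4, 1), (4, 2), (4, 3), (4, 4), (4, 5), (4, 6), (4, 7), (5, 0), (5, 1), (5, 2), (5, 3), (5, 4), (5, 5), (5, 6), (5, 7), (6, 0), (6, 1), (6, 2), (6, 3), (6, 4), (6, 5), (6, 6), (6, 7), (7, 0), (7, 1), (7, 2), (7, 3), (7, 4), (7, 5), (7, 6), (7, 7)]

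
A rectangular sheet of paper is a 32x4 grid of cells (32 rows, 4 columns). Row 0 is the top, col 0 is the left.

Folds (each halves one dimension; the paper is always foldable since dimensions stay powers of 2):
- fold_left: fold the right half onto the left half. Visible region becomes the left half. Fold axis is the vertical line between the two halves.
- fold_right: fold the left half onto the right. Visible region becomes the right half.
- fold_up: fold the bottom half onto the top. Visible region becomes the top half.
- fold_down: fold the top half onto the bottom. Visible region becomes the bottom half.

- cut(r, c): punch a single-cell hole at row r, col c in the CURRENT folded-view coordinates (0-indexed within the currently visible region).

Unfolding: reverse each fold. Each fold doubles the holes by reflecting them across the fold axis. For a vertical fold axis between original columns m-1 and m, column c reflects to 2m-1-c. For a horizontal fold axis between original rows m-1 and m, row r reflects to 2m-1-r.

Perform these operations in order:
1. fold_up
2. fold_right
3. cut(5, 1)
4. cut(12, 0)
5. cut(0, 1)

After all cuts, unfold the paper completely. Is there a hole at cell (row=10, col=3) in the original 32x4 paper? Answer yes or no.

Answer: no

Derivation:
Op 1 fold_up: fold axis h@16; visible region now rows[0,16) x cols[0,4) = 16x4
Op 2 fold_right: fold axis v@2; visible region now rows[0,16) x cols[2,4) = 16x2
Op 3 cut(5, 1): punch at orig (5,3); cuts so far [(5, 3)]; region rows[0,16) x cols[2,4) = 16x2
Op 4 cut(12, 0): punch at orig (12,2); cuts so far [(5, 3), (12, 2)]; region rows[0,16) x cols[2,4) = 16x2
Op 5 cut(0, 1): punch at orig (0,3); cuts so far [(0, 3), (5, 3), (12, 2)]; region rows[0,16) x cols[2,4) = 16x2
Unfold 1 (reflect across v@2): 6 holes -> [(0, 0), (0, 3), (5, 0), (5, 3), (12, 1), (12, 2)]
Unfold 2 (reflect across h@16): 12 holes -> [(0, 0), (0, 3), (5, 0), (5, 3), (12, 1), (12, 2), (19, 1), (19, 2), (26, 0), (26, 3), (31, 0), (31, 3)]
Holes: [(0, 0), (0, 3), (5, 0), (5, 3), (12, 1), (12, 2), (19, 1), (19, 2), (26, 0), (26, 3), (31, 0), (31, 3)]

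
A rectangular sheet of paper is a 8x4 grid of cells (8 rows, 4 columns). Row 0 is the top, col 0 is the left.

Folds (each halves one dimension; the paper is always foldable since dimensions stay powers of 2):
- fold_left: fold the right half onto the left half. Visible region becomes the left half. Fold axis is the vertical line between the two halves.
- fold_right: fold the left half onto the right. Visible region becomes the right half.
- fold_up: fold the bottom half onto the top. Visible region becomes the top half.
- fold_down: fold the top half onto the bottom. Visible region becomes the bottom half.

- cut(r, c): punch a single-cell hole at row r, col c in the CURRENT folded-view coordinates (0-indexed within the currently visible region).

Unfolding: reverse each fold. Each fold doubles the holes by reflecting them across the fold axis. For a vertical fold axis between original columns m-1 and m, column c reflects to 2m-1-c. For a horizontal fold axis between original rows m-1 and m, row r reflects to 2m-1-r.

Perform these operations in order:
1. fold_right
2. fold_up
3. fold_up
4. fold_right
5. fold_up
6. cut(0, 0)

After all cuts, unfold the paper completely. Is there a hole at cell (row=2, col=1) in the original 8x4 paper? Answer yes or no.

Op 1 fold_right: fold axis v@2; visible region now rows[0,8) x cols[2,4) = 8x2
Op 2 fold_up: fold axis h@4; visible region now rows[0,4) x cols[2,4) = 4x2
Op 3 fold_up: fold axis h@2; visible region now rows[0,2) x cols[2,4) = 2x2
Op 4 fold_right: fold axis v@3; visible region now rows[0,2) x cols[3,4) = 2x1
Op 5 fold_up: fold axis h@1; visible region now rows[0,1) x cols[3,4) = 1x1
Op 6 cut(0, 0): punch at orig (0,3); cuts so far [(0, 3)]; region rows[0,1) x cols[3,4) = 1x1
Unfold 1 (reflect across h@1): 2 holes -> [(0, 3), (1, 3)]
Unfold 2 (reflect across v@3): 4 holes -> [(0, 2), (0, 3), (1, 2), (1, 3)]
Unfold 3 (reflect across h@2): 8 holes -> [(0, 2), (0, 3), (1, 2), (1, 3), (2, 2), (2, 3), (3, 2), (3, 3)]
Unfold 4 (reflect across h@4): 16 holes -> [(0, 2), (0, 3), (1, 2), (1, 3), (2, 2), (2, 3), (3, 2), (3, 3), (4, 2), (4, 3), (5, 2), (5, 3), (6, 2), (6, 3), (7, 2), (7, 3)]
Unfold 5 (reflect across v@2): 32 holes -> [(0, 0), (0, 1), (0, 2), (0, 3), (1, 0), (1, 1), (1, 2), (1, 3), (2, 0), (2, 1), (2, 2), (2, 3), (3, 0), (3, 1), (3, 2), (3, 3), (4, 0), (4, 1), (4, 2), (4, 3), (5, 0), (5, 1), (5, 2), (5, 3), (6, 0), (6, 1), (6, 2), (6, 3), (7, 0), (7, 1), (7, 2), (7, 3)]
Holes: [(0, 0), (0, 1), (0, 2), (0, 3), (1, 0), (1, 1), (1, 2), (1, 3), (2, 0), (2, 1), (2, 2), (2, 3), (3, 0), (3, 1), (3, 2), (3, 3), (4, 0), (4, 1), (4, 2), (4, 3), (5, 0), (5, 1), (5, 2), (5, 3), (6, 0), (6, 1), (6, 2), (6, 3), (7, 0), (7, 1), (7, 2), (7, 3)]

Answer: yes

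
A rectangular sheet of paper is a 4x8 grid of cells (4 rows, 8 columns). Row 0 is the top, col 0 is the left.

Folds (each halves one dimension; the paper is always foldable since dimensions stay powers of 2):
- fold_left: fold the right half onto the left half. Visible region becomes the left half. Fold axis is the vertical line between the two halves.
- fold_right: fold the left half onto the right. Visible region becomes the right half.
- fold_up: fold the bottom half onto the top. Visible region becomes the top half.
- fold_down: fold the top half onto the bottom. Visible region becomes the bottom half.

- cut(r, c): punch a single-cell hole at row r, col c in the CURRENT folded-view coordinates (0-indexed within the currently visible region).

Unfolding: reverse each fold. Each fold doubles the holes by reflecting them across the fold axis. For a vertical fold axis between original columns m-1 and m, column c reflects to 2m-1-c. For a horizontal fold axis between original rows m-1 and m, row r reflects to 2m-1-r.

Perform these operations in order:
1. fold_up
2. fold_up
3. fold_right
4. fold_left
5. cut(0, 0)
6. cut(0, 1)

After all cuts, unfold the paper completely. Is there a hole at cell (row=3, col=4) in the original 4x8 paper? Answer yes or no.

Op 1 fold_up: fold axis h@2; visible region now rows[0,2) x cols[0,8) = 2x8
Op 2 fold_up: fold axis h@1; visible region now rows[0,1) x cols[0,8) = 1x8
Op 3 fold_right: fold axis v@4; visible region now rows[0,1) x cols[4,8) = 1x4
Op 4 fold_left: fold axis v@6; visible region now rows[0,1) x cols[4,6) = 1x2
Op 5 cut(0, 0): punch at orig (0,4); cuts so far [(0, 4)]; region rows[0,1) x cols[4,6) = 1x2
Op 6 cut(0, 1): punch at orig (0,5); cuts so far [(0, 4), (0, 5)]; region rows[0,1) x cols[4,6) = 1x2
Unfold 1 (reflect across v@6): 4 holes -> [(0, 4), (0, 5), (0, 6), (0, 7)]
Unfold 2 (reflect across v@4): 8 holes -> [(0, 0), (0, 1), (0, 2), (0, 3), (0, 4), (0, 5), (0, 6), (0, 7)]
Unfold 3 (reflect across h@1): 16 holes -> [(0, 0), (0, 1), (0, 2), (0, 3), (0, 4), (0, 5), (0, 6), (0, 7), (1, 0), (1, 1), (1, 2), (1, 3), (1, 4), (1, 5), (1, 6), (1, 7)]
Unfold 4 (reflect across h@2): 32 holes -> [(0, 0), (0, 1), (0, 2), (0, 3), (0, 4), (0, 5), (0, 6), (0, 7), (1, 0), (1, 1), (1, 2), (1, 3), (1, 4), (1, 5), (1, 6), (1, 7), (2, 0), (2, 1), (2, 2), (2, 3), (2, 4), (2, 5), (2, 6), (2, 7), (3, 0), (3, 1), (3, 2), (3, 3), (3, 4), (3, 5), (3, 6), (3, 7)]
Holes: [(0, 0), (0, 1), (0, 2), (0, 3), (0, 4), (0, 5), (0, 6), (0, 7), (1, 0), (1, 1), (1, 2), (1, 3), (1, 4), (1, 5), (1, 6), (1, 7), (2, 0), (2, 1), (2, 2), (2, 3), (2, 4), (2, 5), (2, 6), (2, 7), (3, 0), (3, 1), (3, 2), (3, 3), (3, 4), (3, 5), (3, 6), (3, 7)]

Answer: yes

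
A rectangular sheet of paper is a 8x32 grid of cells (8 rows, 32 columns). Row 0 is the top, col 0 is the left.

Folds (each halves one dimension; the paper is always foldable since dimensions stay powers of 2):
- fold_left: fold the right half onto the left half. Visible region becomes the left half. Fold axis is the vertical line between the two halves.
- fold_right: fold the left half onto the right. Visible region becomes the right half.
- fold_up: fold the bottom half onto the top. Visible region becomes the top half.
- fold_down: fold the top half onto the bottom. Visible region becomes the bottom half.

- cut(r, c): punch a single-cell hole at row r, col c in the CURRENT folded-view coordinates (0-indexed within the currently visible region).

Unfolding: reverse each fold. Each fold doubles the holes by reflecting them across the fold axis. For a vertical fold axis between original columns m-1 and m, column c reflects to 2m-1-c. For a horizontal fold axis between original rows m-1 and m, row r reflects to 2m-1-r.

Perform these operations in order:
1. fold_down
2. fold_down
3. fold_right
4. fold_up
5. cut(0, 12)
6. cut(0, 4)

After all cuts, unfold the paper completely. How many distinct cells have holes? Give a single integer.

Op 1 fold_down: fold axis h@4; visible region now rows[4,8) x cols[0,32) = 4x32
Op 2 fold_down: fold axis h@6; visible region now rows[6,8) x cols[0,32) = 2x32
Op 3 fold_right: fold axis v@16; visible region now rows[6,8) x cols[16,32) = 2x16
Op 4 fold_up: fold axis h@7; visible region now rows[6,7) x cols[16,32) = 1x16
Op 5 cut(0, 12): punch at orig (6,28); cuts so far [(6, 28)]; region rows[6,7) x cols[16,32) = 1x16
Op 6 cut(0, 4): punch at orig (6,20); cuts so far [(6, 20), (6, 28)]; region rows[6,7) x cols[16,32) = 1x16
Unfold 1 (reflect across h@7): 4 holes -> [(6, 20), (6, 28), (7, 20), (7, 28)]
Unfold 2 (reflect across v@16): 8 holes -> [(6, 3), (6, 11), (6, 20), (6, 28), (7, 3), (7, 11), (7, 20), (7, 28)]
Unfold 3 (reflect across h@6): 16 holes -> [(4, 3), (4, 11), (4, 20), (4, 28), (5, 3), (5, 11), (5, 20), (5, 28), (6, 3), (6, 11), (6, 20), (6, 28), (7, 3), (7, 11), (7, 20), (7, 28)]
Unfold 4 (reflect across h@4): 32 holes -> [(0, 3), (0, 11), (0, 20), (0, 28), (1, 3), (1, 11), (1, 20), (1, 28), (2, 3), (2, 11), (2, 20), (2, 28), (3, 3), (3, 11), (3, 20), (3, 28), (4, 3), (4, 11), (4, 20), (4, 28), (5, 3), (5, 11), (5, 20), (5, 28), (6, 3), (6, 11), (6, 20), (6, 28), (7, 3), (7, 11), (7, 20), (7, 28)]

Answer: 32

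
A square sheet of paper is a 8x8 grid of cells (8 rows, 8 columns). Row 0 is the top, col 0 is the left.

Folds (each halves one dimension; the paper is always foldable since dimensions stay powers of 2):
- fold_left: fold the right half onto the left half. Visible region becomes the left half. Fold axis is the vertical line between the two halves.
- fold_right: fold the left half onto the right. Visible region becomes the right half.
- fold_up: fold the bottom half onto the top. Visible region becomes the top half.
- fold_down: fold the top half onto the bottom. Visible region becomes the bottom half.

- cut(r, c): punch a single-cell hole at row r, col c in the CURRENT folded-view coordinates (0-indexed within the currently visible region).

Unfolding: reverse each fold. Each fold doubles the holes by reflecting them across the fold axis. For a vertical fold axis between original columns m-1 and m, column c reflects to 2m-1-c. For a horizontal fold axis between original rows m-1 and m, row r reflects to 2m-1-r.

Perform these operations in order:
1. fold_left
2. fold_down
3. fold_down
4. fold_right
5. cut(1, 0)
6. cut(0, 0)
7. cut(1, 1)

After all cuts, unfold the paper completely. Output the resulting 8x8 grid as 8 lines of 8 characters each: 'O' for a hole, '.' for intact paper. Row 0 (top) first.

Op 1 fold_left: fold axis v@4; visible region now rows[0,8) x cols[0,4) = 8x4
Op 2 fold_down: fold axis h@4; visible region now rows[4,8) x cols[0,4) = 4x4
Op 3 fold_down: fold axis h@6; visible region now rows[6,8) x cols[0,4) = 2x4
Op 4 fold_right: fold axis v@2; visible region now rows[6,8) x cols[2,4) = 2x2
Op 5 cut(1, 0): punch at orig (7,2); cuts so far [(7, 2)]; region rows[6,8) x cols[2,4) = 2x2
Op 6 cut(0, 0): punch at orig (6,2); cuts so far [(6, 2), (7, 2)]; region rows[6,8) x cols[2,4) = 2x2
Op 7 cut(1, 1): punch at orig (7,3); cuts so far [(6, 2), (7, 2), (7, 3)]; region rows[6,8) x cols[2,4) = 2x2
Unfold 1 (reflect across v@2): 6 holes -> [(6, 1), (6, 2), (7, 0), (7, 1), (7, 2), (7, 3)]
Unfold 2 (reflect across h@6): 12 holes -> [(4, 0), (4, 1), (4, 2), (4, 3), (5, 1), (5, 2), (6, 1), (6, 2), (7, 0), (7, 1), (7, 2), (7, 3)]
Unfold 3 (reflect across h@4): 24 holes -> [(0, 0), (0, 1), (0, 2), (0, 3), (1, 1), (1, 2), (2, 1), (2, 2), (3, 0), (3, 1), (3, 2), (3, 3), (4, 0), (4, 1), (4, 2), (4, 3), (5, 1), (5, 2), (6, 1), (6, 2), (7, 0), (7, 1), (7, 2), (7, 3)]
Unfold 4 (reflect across v@4): 48 holes -> [(0, 0), (0, 1), (0, 2), (0, 3), (0, 4), (0, 5), (0, 6), (0, 7), (1, 1), (1, 2), (1, 5), (1, 6), (2, 1), (2, 2), (2, 5), (2, 6), (3, 0), (3, 1), (3, 2), (3, 3), (3, 4), (3, 5), (3, 6), (3, 7), (4, 0), (4, 1), (4, 2), (4, 3), (4, 4), (4, 5), (4, 6), (4, 7), (5, 1), (5, 2), (5, 5), (5, 6), (6, 1), (6, 2), (6, 5), (6, 6), (7, 0), (7, 1), (7, 2), (7, 3), (7, 4), (7, 5), (7, 6), (7, 7)]

Answer: OOOOOOOO
.OO..OO.
.OO..OO.
OOOOOOOO
OOOOOOOO
.OO..OO.
.OO..OO.
OOOOOOOO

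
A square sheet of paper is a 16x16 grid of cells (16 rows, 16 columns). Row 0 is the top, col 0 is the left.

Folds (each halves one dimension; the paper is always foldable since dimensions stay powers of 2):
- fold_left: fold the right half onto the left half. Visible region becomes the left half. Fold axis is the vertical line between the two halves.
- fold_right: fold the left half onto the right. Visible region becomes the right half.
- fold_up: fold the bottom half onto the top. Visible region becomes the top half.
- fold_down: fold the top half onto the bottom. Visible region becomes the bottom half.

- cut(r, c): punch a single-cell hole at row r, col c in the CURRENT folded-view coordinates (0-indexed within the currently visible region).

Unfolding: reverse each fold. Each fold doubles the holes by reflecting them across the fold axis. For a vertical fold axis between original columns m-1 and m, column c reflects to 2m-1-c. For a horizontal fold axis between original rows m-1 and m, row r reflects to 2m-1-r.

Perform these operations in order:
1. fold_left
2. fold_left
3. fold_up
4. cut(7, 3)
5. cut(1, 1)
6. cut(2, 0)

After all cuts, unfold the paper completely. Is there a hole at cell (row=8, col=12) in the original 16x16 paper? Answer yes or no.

Op 1 fold_left: fold axis v@8; visible region now rows[0,16) x cols[0,8) = 16x8
Op 2 fold_left: fold axis v@4; visible region now rows[0,16) x cols[0,4) = 16x4
Op 3 fold_up: fold axis h@8; visible region now rows[0,8) x cols[0,4) = 8x4
Op 4 cut(7, 3): punch at orig (7,3); cuts so far [(7, 3)]; region rows[0,8) x cols[0,4) = 8x4
Op 5 cut(1, 1): punch at orig (1,1); cuts so far [(1, 1), (7, 3)]; region rows[0,8) x cols[0,4) = 8x4
Op 6 cut(2, 0): punch at orig (2,0); cuts so far [(1, 1), (2, 0), (7, 3)]; region rows[0,8) x cols[0,4) = 8x4
Unfold 1 (reflect across h@8): 6 holes -> [(1, 1), (2, 0), (7, 3), (8, 3), (13, 0), (14, 1)]
Unfold 2 (reflect across v@4): 12 holes -> [(1, 1), (1, 6), (2, 0), (2, 7), (7, 3), (7, 4), (8, 3), (8, 4), (13, 0), (13, 7), (14, 1), (14, 6)]
Unfold 3 (reflect across v@8): 24 holes -> [(1, 1), (1, 6), (1, 9), (1, 14), (2, 0), (2, 7), (2, 8), (2, 15), (7, 3), (7, 4), (7, 11), (7, 12), (8, 3), (8, 4), (8, 11), (8, 12), (13, 0), (13, 7), (13, 8), (13, 15), (14, 1), (14, 6), (14, 9), (14, 14)]
Holes: [(1, 1), (1, 6), (1, 9), (1, 14), (2, 0), (2, 7), (2, 8), (2, 15), (7, 3), (7, 4), (7, 11), (7, 12), (8, 3), (8, 4), (8, 11), (8, 12), (13, 0), (13, 7), (13, 8), (13, 15), (14, 1), (14, 6), (14, 9), (14, 14)]

Answer: yes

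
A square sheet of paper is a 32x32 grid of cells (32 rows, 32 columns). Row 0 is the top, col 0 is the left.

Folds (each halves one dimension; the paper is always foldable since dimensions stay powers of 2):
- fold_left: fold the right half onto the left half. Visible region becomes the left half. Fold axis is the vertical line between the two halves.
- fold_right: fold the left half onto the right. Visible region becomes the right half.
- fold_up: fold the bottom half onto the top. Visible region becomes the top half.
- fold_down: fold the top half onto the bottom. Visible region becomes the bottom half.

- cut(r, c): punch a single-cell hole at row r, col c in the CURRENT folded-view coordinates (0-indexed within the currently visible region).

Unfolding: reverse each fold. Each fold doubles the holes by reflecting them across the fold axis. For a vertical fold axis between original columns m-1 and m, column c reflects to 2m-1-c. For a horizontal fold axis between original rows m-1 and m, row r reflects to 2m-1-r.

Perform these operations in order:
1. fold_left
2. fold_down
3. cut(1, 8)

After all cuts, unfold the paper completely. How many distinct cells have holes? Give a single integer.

Op 1 fold_left: fold axis v@16; visible region now rows[0,32) x cols[0,16) = 32x16
Op 2 fold_down: fold axis h@16; visible region now rows[16,32) x cols[0,16) = 16x16
Op 3 cut(1, 8): punch at orig (17,8); cuts so far [(17, 8)]; region rows[16,32) x cols[0,16) = 16x16
Unfold 1 (reflect across h@16): 2 holes -> [(14, 8), (17, 8)]
Unfold 2 (reflect across v@16): 4 holes -> [(14, 8), (14, 23), (17, 8), (17, 23)]

Answer: 4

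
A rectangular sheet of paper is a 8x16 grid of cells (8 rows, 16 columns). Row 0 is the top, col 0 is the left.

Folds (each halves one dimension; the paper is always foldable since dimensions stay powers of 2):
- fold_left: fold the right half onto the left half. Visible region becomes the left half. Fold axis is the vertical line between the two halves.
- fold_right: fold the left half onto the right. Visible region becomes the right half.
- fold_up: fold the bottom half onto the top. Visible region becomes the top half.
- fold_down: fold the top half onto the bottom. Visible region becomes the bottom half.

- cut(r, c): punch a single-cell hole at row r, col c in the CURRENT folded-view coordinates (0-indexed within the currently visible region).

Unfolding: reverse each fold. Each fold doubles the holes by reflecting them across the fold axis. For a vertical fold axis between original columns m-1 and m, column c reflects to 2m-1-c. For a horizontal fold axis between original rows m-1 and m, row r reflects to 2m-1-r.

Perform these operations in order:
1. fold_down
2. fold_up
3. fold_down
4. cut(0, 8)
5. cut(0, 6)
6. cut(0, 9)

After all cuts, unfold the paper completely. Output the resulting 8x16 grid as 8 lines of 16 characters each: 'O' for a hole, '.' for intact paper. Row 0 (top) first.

Answer: ......O.OO......
......O.OO......
......O.OO......
......O.OO......
......O.OO......
......O.OO......
......O.OO......
......O.OO......

Derivation:
Op 1 fold_down: fold axis h@4; visible region now rows[4,8) x cols[0,16) = 4x16
Op 2 fold_up: fold axis h@6; visible region now rows[4,6) x cols[0,16) = 2x16
Op 3 fold_down: fold axis h@5; visible region now rows[5,6) x cols[0,16) = 1x16
Op 4 cut(0, 8): punch at orig (5,8); cuts so far [(5, 8)]; region rows[5,6) x cols[0,16) = 1x16
Op 5 cut(0, 6): punch at orig (5,6); cuts so far [(5, 6), (5, 8)]; region rows[5,6) x cols[0,16) = 1x16
Op 6 cut(0, 9): punch at orig (5,9); cuts so far [(5, 6), (5, 8), (5, 9)]; region rows[5,6) x cols[0,16) = 1x16
Unfold 1 (reflect across h@5): 6 holes -> [(4, 6), (4, 8), (4, 9), (5, 6), (5, 8), (5, 9)]
Unfold 2 (reflect across h@6): 12 holes -> [(4, 6), (4, 8), (4, 9), (5, 6), (5, 8), (5, 9), (6, 6), (6, 8), (6, 9), (7, 6), (7, 8), (7, 9)]
Unfold 3 (reflect across h@4): 24 holes -> [(0, 6), (0, 8), (0, 9), (1, 6), (1, 8), (1, 9), (2, 6), (2, 8), (2, 9), (3, 6), (3, 8), (3, 9), (4, 6), (4, 8), (4, 9), (5, 6), (5, 8), (5, 9), (6, 6), (6, 8), (6, 9), (7, 6), (7, 8), (7, 9)]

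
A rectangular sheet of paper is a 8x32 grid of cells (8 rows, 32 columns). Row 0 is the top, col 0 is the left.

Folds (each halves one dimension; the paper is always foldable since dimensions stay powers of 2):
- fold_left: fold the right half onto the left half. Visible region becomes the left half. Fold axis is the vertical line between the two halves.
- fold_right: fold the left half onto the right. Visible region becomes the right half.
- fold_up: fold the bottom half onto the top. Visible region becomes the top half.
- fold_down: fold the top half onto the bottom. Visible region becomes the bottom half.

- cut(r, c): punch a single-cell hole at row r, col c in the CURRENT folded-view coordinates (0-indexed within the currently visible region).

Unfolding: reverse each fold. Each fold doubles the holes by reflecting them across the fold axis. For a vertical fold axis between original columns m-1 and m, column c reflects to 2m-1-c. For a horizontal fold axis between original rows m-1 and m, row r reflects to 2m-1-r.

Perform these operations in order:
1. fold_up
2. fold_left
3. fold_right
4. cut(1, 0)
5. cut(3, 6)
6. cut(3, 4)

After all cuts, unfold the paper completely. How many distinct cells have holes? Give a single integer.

Op 1 fold_up: fold axis h@4; visible region now rows[0,4) x cols[0,32) = 4x32
Op 2 fold_left: fold axis v@16; visible region now rows[0,4) x cols[0,16) = 4x16
Op 3 fold_right: fold axis v@8; visible region now rows[0,4) x cols[8,16) = 4x8
Op 4 cut(1, 0): punch at orig (1,8); cuts so far [(1, 8)]; region rows[0,4) x cols[8,16) = 4x8
Op 5 cut(3, 6): punch at orig (3,14); cuts so far [(1, 8), (3, 14)]; region rows[0,4) x cols[8,16) = 4x8
Op 6 cut(3, 4): punch at orig (3,12); cuts so far [(1, 8), (3, 12), (3, 14)]; region rows[0,4) x cols[8,16) = 4x8
Unfold 1 (reflect across v@8): 6 holes -> [(1, 7), (1, 8), (3, 1), (3, 3), (3, 12), (3, 14)]
Unfold 2 (reflect across v@16): 12 holes -> [(1, 7), (1, 8), (1, 23), (1, 24), (3, 1), (3, 3), (3, 12), (3, 14), (3, 17), (3, 19), (3, 28), (3, 30)]
Unfold 3 (reflect across h@4): 24 holes -> [(1, 7), (1, 8), (1, 23), (1, 24), (3, 1), (3, 3), (3, 12), (3, 14), (3, 17), (3, 19), (3, 28), (3, 30), (4, 1), (4, 3), (4, 12), (4, 14), (4, 17), (4, 19), (4, 28), (4, 30), (6, 7), (6, 8), (6, 23), (6, 24)]

Answer: 24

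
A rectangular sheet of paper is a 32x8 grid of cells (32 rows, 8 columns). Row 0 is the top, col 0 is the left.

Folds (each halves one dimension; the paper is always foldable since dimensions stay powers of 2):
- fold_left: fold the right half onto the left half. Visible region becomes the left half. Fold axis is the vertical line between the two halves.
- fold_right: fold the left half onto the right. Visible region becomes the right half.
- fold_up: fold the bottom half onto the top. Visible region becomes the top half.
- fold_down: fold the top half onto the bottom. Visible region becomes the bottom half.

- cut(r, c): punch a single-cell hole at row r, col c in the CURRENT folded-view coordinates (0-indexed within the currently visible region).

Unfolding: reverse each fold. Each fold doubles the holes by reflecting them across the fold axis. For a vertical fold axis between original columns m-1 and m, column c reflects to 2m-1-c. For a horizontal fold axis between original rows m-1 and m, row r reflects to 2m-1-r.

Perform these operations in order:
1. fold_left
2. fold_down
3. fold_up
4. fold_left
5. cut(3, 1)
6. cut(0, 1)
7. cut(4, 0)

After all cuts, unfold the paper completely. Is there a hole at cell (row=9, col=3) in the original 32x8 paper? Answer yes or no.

Answer: no

Derivation:
Op 1 fold_left: fold axis v@4; visible region now rows[0,32) x cols[0,4) = 32x4
Op 2 fold_down: fold axis h@16; visible region now rows[16,32) x cols[0,4) = 16x4
Op 3 fold_up: fold axis h@24; visible region now rows[16,24) x cols[0,4) = 8x4
Op 4 fold_left: fold axis v@2; visible region now rows[16,24) x cols[0,2) = 8x2
Op 5 cut(3, 1): punch at orig (19,1); cuts so far [(19, 1)]; region rows[16,24) x cols[0,2) = 8x2
Op 6 cut(0, 1): punch at orig (16,1); cuts so far [(16, 1), (19, 1)]; region rows[16,24) x cols[0,2) = 8x2
Op 7 cut(4, 0): punch at orig (20,0); cuts so far [(16, 1), (19, 1), (20, 0)]; region rows[16,24) x cols[0,2) = 8x2
Unfold 1 (reflect across v@2): 6 holes -> [(16, 1), (16, 2), (19, 1), (19, 2), (20, 0), (20, 3)]
Unfold 2 (reflect across h@24): 12 holes -> [(16, 1), (16, 2), (19, 1), (19, 2), (20, 0), (20, 3), (27, 0), (27, 3), (28, 1), (28, 2), (31, 1), (31, 2)]
Unfold 3 (reflect across h@16): 24 holes -> [(0, 1), (0, 2), (3, 1), (3, 2), (4, 0), (4, 3), (11, 0), (11, 3), (12, 1), (12, 2), (15, 1), (15, 2), (16, 1), (16, 2), (19, 1), (19, 2), (20, 0), (20, 3), (27, 0), (27, 3), (28, 1), (28, 2), (31, 1), (31, 2)]
Unfold 4 (reflect across v@4): 48 holes -> [(0, 1), (0, 2), (0, 5), (0, 6), (3, 1), (3, 2), (3, 5), (3, 6), (4, 0), (4, 3), (4, 4), (4, 7), (11, 0), (11, 3), (11, 4), (11, 7), (12, 1), (12, 2), (12, 5), (12, 6), (15, 1), (15, 2), (15, 5), (15, 6), (16, 1), (16, 2), (16, 5), (16, 6), (19, 1), (19, 2), (19, 5), (19, 6), (20, 0), (20, 3), (20, 4), (20, 7), (27, 0), (27, 3), (27, 4), (27, 7), (28, 1), (28, 2), (28, 5), (28, 6), (31, 1), (31, 2), (31, 5), (31, 6)]
Holes: [(0, 1), (0, 2), (0, 5), (0, 6), (3, 1), (3, 2), (3, 5), (3, 6), (4, 0), (4, 3), (4, 4), (4, 7), (11, 0), (11, 3), (11, 4), (11, 7), (12, 1), (12, 2), (12, 5), (12, 6), (15, 1), (15, 2), (15, 5), (15, 6), (16, 1), (16, 2), (16, 5), (16, 6), (19, 1), (19, 2), (19, 5), (19, 6), (20, 0), (20, 3), (20, 4), (20, 7), (27, 0), (27, 3), (27, 4), (27, 7), (28, 1), (28, 2), (28, 5), (28, 6), (31, 1), (31, 2), (31, 5), (31, 6)]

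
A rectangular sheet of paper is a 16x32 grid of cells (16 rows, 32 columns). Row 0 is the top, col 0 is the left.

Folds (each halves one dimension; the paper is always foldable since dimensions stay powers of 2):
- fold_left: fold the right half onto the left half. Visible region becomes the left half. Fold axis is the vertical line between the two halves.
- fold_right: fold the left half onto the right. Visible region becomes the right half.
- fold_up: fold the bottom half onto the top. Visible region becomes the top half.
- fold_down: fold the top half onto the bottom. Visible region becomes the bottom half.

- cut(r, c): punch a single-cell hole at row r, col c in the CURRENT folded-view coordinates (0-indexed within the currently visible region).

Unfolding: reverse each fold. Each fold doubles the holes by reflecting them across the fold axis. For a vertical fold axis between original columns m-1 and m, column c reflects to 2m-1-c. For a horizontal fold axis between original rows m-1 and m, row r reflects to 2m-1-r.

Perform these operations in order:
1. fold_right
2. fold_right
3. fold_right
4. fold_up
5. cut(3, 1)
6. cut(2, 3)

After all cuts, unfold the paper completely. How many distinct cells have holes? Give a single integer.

Answer: 32

Derivation:
Op 1 fold_right: fold axis v@16; visible region now rows[0,16) x cols[16,32) = 16x16
Op 2 fold_right: fold axis v@24; visible region now rows[0,16) x cols[24,32) = 16x8
Op 3 fold_right: fold axis v@28; visible region now rows[0,16) x cols[28,32) = 16x4
Op 4 fold_up: fold axis h@8; visible region now rows[0,8) x cols[28,32) = 8x4
Op 5 cut(3, 1): punch at orig (3,29); cuts so far [(3, 29)]; region rows[0,8) x cols[28,32) = 8x4
Op 6 cut(2, 3): punch at orig (2,31); cuts so far [(2, 31), (3, 29)]; region rows[0,8) x cols[28,32) = 8x4
Unfold 1 (reflect across h@8): 4 holes -> [(2, 31), (3, 29), (12, 29), (13, 31)]
Unfold 2 (reflect across v@28): 8 holes -> [(2, 24), (2, 31), (3, 26), (3, 29), (12, 26), (12, 29), (13, 24), (13, 31)]
Unfold 3 (reflect across v@24): 16 holes -> [(2, 16), (2, 23), (2, 24), (2, 31), (3, 18), (3, 21), (3, 26), (3, 29), (12, 18), (12, 21), (12, 26), (12, 29), (13, 16), (13, 23), (13, 24), (13, 31)]
Unfold 4 (reflect across v@16): 32 holes -> [(2, 0), (2, 7), (2, 8), (2, 15), (2, 16), (2, 23), (2, 24), (2, 31), (3, 2), (3, 5), (3, 10), (3, 13), (3, 18), (3, 21), (3, 26), (3, 29), (12, 2), (12, 5), (12, 10), (12, 13), (12, 18), (12, 21), (12, 26), (12, 29), (13, 0), (13, 7), (13, 8), (13, 15), (13, 16), (13, 23), (13, 24), (13, 31)]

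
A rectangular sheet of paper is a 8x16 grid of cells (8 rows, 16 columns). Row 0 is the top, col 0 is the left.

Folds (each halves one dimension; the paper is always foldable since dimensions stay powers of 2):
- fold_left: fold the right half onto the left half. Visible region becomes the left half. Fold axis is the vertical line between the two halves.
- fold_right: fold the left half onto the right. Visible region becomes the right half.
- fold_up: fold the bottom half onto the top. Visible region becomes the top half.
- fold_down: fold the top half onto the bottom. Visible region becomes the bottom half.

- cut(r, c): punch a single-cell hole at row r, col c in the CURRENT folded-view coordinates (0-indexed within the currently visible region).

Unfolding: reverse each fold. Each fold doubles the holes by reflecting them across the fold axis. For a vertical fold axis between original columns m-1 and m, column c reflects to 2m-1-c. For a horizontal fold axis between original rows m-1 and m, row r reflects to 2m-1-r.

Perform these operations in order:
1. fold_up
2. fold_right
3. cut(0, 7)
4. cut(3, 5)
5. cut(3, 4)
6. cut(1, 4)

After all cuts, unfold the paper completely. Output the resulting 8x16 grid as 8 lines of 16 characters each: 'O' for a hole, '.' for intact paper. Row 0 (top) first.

Op 1 fold_up: fold axis h@4; visible region now rows[0,4) x cols[0,16) = 4x16
Op 2 fold_right: fold axis v@8; visible region now rows[0,4) x cols[8,16) = 4x8
Op 3 cut(0, 7): punch at orig (0,15); cuts so far [(0, 15)]; region rows[0,4) x cols[8,16) = 4x8
Op 4 cut(3, 5): punch at orig (3,13); cuts so far [(0, 15), (3, 13)]; region rows[0,4) x cols[8,16) = 4x8
Op 5 cut(3, 4): punch at orig (3,12); cuts so far [(0, 15), (3, 12), (3, 13)]; region rows[0,4) x cols[8,16) = 4x8
Op 6 cut(1, 4): punch at orig (1,12); cuts so far [(0, 15), (1, 12), (3, 12), (3, 13)]; region rows[0,4) x cols[8,16) = 4x8
Unfold 1 (reflect across v@8): 8 holes -> [(0, 0), (0, 15), (1, 3), (1, 12), (3, 2), (3, 3), (3, 12), (3, 13)]
Unfold 2 (reflect across h@4): 16 holes -> [(0, 0), (0, 15), (1, 3), (1, 12), (3, 2), (3, 3), (3, 12), (3, 13), (4, 2), (4, 3), (4, 12), (4, 13), (6, 3), (6, 12), (7, 0), (7, 15)]

Answer: O..............O
...O........O...
................
..OO........OO..
..OO........OO..
................
...O........O...
O..............O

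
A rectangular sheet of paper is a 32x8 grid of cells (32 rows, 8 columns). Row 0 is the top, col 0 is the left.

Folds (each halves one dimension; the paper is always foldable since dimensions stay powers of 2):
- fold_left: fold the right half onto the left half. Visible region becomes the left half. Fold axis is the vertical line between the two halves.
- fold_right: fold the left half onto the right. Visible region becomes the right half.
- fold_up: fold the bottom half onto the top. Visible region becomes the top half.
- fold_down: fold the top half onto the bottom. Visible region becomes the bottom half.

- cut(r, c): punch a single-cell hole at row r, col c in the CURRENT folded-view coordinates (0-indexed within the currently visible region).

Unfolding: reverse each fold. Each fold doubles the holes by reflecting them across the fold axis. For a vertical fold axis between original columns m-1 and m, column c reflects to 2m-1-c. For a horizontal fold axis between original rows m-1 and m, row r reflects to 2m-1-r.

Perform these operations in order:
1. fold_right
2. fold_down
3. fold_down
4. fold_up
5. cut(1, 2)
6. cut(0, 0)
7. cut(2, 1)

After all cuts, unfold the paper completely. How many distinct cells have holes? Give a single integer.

Answer: 48

Derivation:
Op 1 fold_right: fold axis v@4; visible region now rows[0,32) x cols[4,8) = 32x4
Op 2 fold_down: fold axis h@16; visible region now rows[16,32) x cols[4,8) = 16x4
Op 3 fold_down: fold axis h@24; visible region now rows[24,32) x cols[4,8) = 8x4
Op 4 fold_up: fold axis h@28; visible region now rows[24,28) x cols[4,8) = 4x4
Op 5 cut(1, 2): punch at orig (25,6); cuts so far [(25, 6)]; region rows[24,28) x cols[4,8) = 4x4
Op 6 cut(0, 0): punch at orig (24,4); cuts so far [(24, 4), (25, 6)]; region rows[24,28) x cols[4,8) = 4x4
Op 7 cut(2, 1): punch at orig (26,5); cuts so far [(24, 4), (25, 6), (26, 5)]; region rows[24,28) x cols[4,8) = 4x4
Unfold 1 (reflect across h@28): 6 holes -> [(24, 4), (25, 6), (26, 5), (29, 5), (30, 6), (31, 4)]
Unfold 2 (reflect across h@24): 12 holes -> [(16, 4), (17, 6), (18, 5), (21, 5), (22, 6), (23, 4), (24, 4), (25, 6), (26, 5), (29, 5), (30, 6), (31, 4)]
Unfold 3 (reflect across h@16): 24 holes -> [(0, 4), (1, 6), (2, 5), (5, 5), (6, 6), (7, 4), (8, 4), (9, 6), (10, 5), (13, 5), (14, 6), (15, 4), (16, 4), (17, 6), (18, 5), (21, 5), (22, 6), (23, 4), (24, 4), (25, 6), (26, 5), (29, 5), (30, 6), (31, 4)]
Unfold 4 (reflect across v@4): 48 holes -> [(0, 3), (0, 4), (1, 1), (1, 6), (2, 2), (2, 5), (5, 2), (5, 5), (6, 1), (6, 6), (7, 3), (7, 4), (8, 3), (8, 4), (9, 1), (9, 6), (10, 2), (10, 5), (13, 2), (13, 5), (14, 1), (14, 6), (15, 3), (15, 4), (16, 3), (16, 4), (17, 1), (17, 6), (18, 2), (18, 5), (21, 2), (21, 5), (22, 1), (22, 6), (23, 3), (23, 4), (24, 3), (24, 4), (25, 1), (25, 6), (26, 2), (26, 5), (29, 2), (29, 5), (30, 1), (30, 6), (31, 3), (31, 4)]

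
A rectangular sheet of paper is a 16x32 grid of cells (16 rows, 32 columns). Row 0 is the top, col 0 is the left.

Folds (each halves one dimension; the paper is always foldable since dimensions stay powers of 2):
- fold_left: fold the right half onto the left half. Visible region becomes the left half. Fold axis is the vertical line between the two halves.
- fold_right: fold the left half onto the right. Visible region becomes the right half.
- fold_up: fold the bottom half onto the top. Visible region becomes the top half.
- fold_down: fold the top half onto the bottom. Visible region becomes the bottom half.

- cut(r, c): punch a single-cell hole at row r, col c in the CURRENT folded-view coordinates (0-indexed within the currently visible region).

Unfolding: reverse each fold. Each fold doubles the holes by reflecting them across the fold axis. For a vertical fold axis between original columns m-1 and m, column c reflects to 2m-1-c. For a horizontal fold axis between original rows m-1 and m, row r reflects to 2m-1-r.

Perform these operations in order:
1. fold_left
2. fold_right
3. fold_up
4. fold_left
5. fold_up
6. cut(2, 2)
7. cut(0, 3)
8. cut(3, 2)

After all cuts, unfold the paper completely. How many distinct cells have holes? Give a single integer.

Op 1 fold_left: fold axis v@16; visible region now rows[0,16) x cols[0,16) = 16x16
Op 2 fold_right: fold axis v@8; visible region now rows[0,16) x cols[8,16) = 16x8
Op 3 fold_up: fold axis h@8; visible region now rows[0,8) x cols[8,16) = 8x8
Op 4 fold_left: fold axis v@12; visible region now rows[0,8) x cols[8,12) = 8x4
Op 5 fold_up: fold axis h@4; visible region now rows[0,4) x cols[8,12) = 4x4
Op 6 cut(2, 2): punch at orig (2,10); cuts so far [(2, 10)]; region rows[0,4) x cols[8,12) = 4x4
Op 7 cut(0, 3): punch at orig (0,11); cuts so far [(0, 11), (2, 10)]; region rows[0,4) x cols[8,12) = 4x4
Op 8 cut(3, 2): punch at orig (3,10); cuts so far [(0, 11), (2, 10), (3, 10)]; region rows[0,4) x cols[8,12) = 4x4
Unfold 1 (reflect across h@4): 6 holes -> [(0, 11), (2, 10), (3, 10), (4, 10), (5, 10), (7, 11)]
Unfold 2 (reflect across v@12): 12 holes -> [(0, 11), (0, 12), (2, 10), (2, 13), (3, 10), (3, 13), (4, 10), (4, 13), (5, 10), (5, 13), (7, 11), (7, 12)]
Unfold 3 (reflect across h@8): 24 holes -> [(0, 11), (0, 12), (2, 10), (2, 13), (3, 10), (3, 13), (4, 10), (4, 13), (5, 10), (5, 13), (7, 11), (7, 12), (8, 11), (8, 12), (10, 10), (10, 13), (11, 10), (11, 13), (12, 10), (12, 13), (13, 10), (13, 13), (15, 11), (15, 12)]
Unfold 4 (reflect across v@8): 48 holes -> [(0, 3), (0, 4), (0, 11), (0, 12), (2, 2), (2, 5), (2, 10), (2, 13), (3, 2), (3, 5), (3, 10), (3, 13), (4, 2), (4, 5), (4, 10), (4, 13), (5, 2), (5, 5), (5, 10), (5, 13), (7, 3), (7, 4), (7, 11), (7, 12), (8, 3), (8, 4), (8, 11), (8, 12), (10, 2), (10, 5), (10, 10), (10, 13), (11, 2), (11, 5), (11, 10), (11, 13), (12, 2), (12, 5), (12, 10), (12, 13), (13, 2), (13, 5), (13, 10), (13, 13), (15, 3), (15, 4), (15, 11), (15, 12)]
Unfold 5 (reflect across v@16): 96 holes -> [(0, 3), (0, 4), (0, 11), (0, 12), (0, 19), (0, 20), (0, 27), (0, 28), (2, 2), (2, 5), (2, 10), (2, 13), (2, 18), (2, 21), (2, 26), (2, 29), (3, 2), (3, 5), (3, 10), (3, 13), (3, 18), (3, 21), (3, 26), (3, 29), (4, 2), (4, 5), (4, 10), (4, 13), (4, 18), (4, 21), (4, 26), (4, 29), (5, 2), (5, 5), (5, 10), (5, 13), (5, 18), (5, 21), (5, 26), (5, 29), (7, 3), (7, 4), (7, 11), (7, 12), (7, 19), (7, 20), (7, 27), (7, 28), (8, 3), (8, 4), (8, 11), (8, 12), (8, 19), (8, 20), (8, 27), (8, 28), (10, 2), (10, 5), (10, 10), (10, 13), (10, 18), (10, 21), (10, 26), (10, 29), (11, 2), (11, 5), (11, 10), (11, 13), (11, 18), (11, 21), (11, 26), (11, 29), (12, 2), (12, 5), (12, 10), (12, 13), (12, 18), (12, 21), (12, 26), (12, 29), (13, 2), (13, 5), (13, 10), (13, 13), (13, 18), (13, 21), (13, 26), (13, 29), (15, 3), (15, 4), (15, 11), (15, 12), (15, 19), (15, 20), (15, 27), (15, 28)]

Answer: 96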